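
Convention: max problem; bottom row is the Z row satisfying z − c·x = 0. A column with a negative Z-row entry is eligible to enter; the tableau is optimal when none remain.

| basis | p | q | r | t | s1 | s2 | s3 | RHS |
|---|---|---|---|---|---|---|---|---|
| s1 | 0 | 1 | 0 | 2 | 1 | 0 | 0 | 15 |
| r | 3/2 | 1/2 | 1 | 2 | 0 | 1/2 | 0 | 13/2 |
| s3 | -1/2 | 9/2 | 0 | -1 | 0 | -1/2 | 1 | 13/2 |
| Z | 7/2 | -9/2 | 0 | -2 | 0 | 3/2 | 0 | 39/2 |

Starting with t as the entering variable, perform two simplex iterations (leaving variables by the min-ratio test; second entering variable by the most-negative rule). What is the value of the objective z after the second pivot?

Ratio test on column t — row 1: 15/2 = 15/2; row 2: (13/2)/2 = 13/4; row 3: entry -1 ≤ 0. Minimum is 13/4 at row 2 (r leaves); pivot element 2.
Pivot on row 2; the Z-row RHS becomes 39/2 − (-2)·(13/4) = 26.
Next entering variable (most negative Z-row entry -4): q.
Ratio test on column q — row 1: (17/2)/(1/2) = 17; row 2: (13/4)/(1/4) = 13; row 3: (39/4)/(19/4) = 39/19. Minimum is 39/19 at row 3 (s3 leaves); pivot element 19/4.
After the second pivot the Z-row RHS is 26 − (-4)·(39/19) = 650/19.

650/19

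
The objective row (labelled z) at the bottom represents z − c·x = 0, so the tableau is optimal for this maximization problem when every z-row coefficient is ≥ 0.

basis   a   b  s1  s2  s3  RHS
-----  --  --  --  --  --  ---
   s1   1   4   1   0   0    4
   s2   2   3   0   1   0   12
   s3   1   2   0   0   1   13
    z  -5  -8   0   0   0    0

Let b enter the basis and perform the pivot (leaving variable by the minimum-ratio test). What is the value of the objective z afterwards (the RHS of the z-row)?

8

Ratio test on column b — row 1: 4/4 = 1; row 2: 12/3 = 4; row 3: 13/2 = 13/2. Minimum is 1 at row 1 (s1 leaves); pivot element 4.
Pivot on row 1; the z-row RHS becomes 0 − (-8)·1 = 8.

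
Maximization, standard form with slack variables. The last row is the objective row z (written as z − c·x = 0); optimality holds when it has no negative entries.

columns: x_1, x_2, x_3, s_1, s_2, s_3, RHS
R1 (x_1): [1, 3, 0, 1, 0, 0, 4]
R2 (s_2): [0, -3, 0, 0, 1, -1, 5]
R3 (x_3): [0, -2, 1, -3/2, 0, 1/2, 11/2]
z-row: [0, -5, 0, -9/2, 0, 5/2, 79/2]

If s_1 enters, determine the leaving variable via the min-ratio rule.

x_1

Column s_1 entries and ratios — x_1: 4/1 = 4; s_2: 0 ≤ 0, skip; x_3: -3/2 ≤ 0, skip.
Smallest ratio is 4 in the row of x_1, so x_1 leaves.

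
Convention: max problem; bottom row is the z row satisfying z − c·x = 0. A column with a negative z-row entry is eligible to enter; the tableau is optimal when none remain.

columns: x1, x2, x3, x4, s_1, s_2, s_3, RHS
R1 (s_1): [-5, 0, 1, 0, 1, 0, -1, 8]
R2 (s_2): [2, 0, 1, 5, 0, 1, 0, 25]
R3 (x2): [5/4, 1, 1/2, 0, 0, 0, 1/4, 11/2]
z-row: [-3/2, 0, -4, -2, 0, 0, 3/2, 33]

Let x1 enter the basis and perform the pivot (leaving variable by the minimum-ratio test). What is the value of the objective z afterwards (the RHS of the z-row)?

198/5

Ratio test on column x1 — row 1: entry -5 ≤ 0; row 2: 25/2 = 25/2; row 3: (11/2)/(5/4) = 22/5. Minimum is 22/5 at row 3 (x2 leaves); pivot element 5/4.
Pivot on row 3; the z-row RHS becomes 33 − (-3/2)·(22/5) = 198/5.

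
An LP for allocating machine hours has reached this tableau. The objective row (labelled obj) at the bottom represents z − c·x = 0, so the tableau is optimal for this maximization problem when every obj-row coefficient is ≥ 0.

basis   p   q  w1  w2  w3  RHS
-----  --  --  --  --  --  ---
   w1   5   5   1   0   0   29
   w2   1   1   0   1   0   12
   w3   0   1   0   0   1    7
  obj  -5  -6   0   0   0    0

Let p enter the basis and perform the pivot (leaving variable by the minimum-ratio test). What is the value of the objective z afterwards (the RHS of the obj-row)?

29

Ratio test on column p — row 1: 29/5 = 29/5; row 2: 12/1 = 12; row 3: entry 0 ≤ 0. Minimum is 29/5 at row 1 (w1 leaves); pivot element 5.
Pivot on row 1; the obj-row RHS becomes 0 − (-5)·(29/5) = 29.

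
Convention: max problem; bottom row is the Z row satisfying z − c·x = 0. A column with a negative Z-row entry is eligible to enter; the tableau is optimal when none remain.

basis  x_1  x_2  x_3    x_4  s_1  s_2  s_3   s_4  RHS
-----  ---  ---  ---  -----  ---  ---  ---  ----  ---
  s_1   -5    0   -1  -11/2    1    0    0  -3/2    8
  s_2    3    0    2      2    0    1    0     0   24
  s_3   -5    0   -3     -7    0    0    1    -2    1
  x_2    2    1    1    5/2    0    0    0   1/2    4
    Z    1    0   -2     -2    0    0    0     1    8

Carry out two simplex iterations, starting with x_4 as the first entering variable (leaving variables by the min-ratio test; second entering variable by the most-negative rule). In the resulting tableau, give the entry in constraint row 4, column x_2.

1

Ratio test on column x_4 — row 1: entry -11/2 ≤ 0; row 2: 24/2 = 12; row 3: entry -7 ≤ 0; row 4: 4/(5/2) = 8/5. Minimum is 8/5 at row 4 (x_2 leaves); pivot element 5/2.
Divide row 4 by 5/2; eliminate column x_4 from the other rows.
Second iteration: most negative Z-row entry is -6/5 in column x_3, so x_3 enters.
Ratio test on column x_3 — row 1: (84/5)/(6/5) = 14; row 2: (104/5)/(6/5) = 52/3; row 3: entry -1/5 ≤ 0; row 4: (8/5)/(2/5) = 4. Minimum is 4 at row 4 (x_4 leaves); pivot element 2/5.
Divide row 4 by 2/5; eliminate column x_3 from the other rows.
After both pivots, the entry at constraint row 4, column x_2 is 1.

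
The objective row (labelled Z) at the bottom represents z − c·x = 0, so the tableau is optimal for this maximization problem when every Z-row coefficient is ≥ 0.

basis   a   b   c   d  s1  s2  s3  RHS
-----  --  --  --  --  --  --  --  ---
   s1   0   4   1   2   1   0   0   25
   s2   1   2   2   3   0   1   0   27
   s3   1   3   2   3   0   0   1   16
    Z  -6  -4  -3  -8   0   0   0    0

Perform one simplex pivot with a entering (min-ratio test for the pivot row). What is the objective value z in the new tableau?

Ratio test on column a — row 1: entry 0 ≤ 0; row 2: 27/1 = 27; row 3: 16/1 = 16. Minimum is 16 at row 3 (s3 leaves); pivot element 1.
Pivot on row 3; the Z-row RHS becomes 0 − (-6)·16 = 96.

96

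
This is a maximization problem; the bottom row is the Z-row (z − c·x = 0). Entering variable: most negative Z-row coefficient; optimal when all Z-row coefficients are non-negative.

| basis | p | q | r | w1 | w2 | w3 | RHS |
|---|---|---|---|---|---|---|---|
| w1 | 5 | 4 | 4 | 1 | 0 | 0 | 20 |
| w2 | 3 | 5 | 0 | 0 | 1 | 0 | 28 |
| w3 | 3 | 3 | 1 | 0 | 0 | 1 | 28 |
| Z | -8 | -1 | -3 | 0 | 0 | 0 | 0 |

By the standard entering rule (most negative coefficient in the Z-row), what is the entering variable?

p

Negative Z-row entries: p: -8, q: -1, r: -3.
The most negative is -8 in column p, so p enters.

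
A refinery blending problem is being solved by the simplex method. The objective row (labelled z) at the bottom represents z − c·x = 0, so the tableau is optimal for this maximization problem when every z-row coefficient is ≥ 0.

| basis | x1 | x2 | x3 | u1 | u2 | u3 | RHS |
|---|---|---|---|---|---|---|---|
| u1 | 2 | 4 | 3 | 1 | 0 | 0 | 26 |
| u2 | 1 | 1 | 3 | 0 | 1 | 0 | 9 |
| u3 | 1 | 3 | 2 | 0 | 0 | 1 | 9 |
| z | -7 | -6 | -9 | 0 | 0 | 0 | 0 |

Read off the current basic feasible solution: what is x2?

0

x2 is not in the basis, so in the current basic feasible solution x2 = 0.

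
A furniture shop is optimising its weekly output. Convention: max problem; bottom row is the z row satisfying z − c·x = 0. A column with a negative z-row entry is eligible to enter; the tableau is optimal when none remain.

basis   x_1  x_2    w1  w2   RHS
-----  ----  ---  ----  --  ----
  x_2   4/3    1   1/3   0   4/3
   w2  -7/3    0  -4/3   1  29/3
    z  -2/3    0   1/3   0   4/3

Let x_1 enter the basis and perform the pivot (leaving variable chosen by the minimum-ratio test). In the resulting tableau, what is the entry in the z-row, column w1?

1/2

Ratio test on column x_1 — row 1: (4/3)/(4/3) = 1; row 2: entry -7/3 ≤ 0. Minimum is 1 at row 1 (x_2 leaves); pivot element 4/3.
Divide row 1 by 4/3; eliminate column x_1 from the other rows.
z-row update in column w1: 1/3 − (-2/3)·(1/4) = 1/2.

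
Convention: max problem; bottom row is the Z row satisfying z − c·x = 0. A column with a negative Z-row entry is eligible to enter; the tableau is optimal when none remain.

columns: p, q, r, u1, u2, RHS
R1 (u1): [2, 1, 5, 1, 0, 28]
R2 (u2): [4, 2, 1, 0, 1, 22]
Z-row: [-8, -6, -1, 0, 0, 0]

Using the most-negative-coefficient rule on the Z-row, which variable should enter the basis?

p

Negative Z-row entries: p: -8, q: -6, r: -1.
The most negative is -8 in column p, so p enters.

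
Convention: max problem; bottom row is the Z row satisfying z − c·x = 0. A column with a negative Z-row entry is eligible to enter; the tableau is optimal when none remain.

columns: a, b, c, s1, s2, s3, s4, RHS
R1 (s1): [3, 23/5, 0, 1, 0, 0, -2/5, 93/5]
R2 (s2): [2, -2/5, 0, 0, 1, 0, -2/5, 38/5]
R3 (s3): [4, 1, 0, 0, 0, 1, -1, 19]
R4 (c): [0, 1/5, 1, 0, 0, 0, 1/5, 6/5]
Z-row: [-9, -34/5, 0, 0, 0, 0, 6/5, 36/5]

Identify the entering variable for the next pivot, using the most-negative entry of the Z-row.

a

Negative Z-row entries: a: -9, b: -34/5.
The most negative is -9 in column a, so a enters.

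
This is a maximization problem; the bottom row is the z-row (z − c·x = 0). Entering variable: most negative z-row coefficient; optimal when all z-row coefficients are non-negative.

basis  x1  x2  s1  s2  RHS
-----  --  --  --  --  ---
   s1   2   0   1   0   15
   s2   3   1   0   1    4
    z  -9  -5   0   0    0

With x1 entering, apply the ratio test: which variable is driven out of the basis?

Column x1 entries and ratios — s1: 15/2 = 15/2; s2: 4/3 = 4/3.
Smallest ratio is 4/3 in the row of s2, so s2 leaves.

s2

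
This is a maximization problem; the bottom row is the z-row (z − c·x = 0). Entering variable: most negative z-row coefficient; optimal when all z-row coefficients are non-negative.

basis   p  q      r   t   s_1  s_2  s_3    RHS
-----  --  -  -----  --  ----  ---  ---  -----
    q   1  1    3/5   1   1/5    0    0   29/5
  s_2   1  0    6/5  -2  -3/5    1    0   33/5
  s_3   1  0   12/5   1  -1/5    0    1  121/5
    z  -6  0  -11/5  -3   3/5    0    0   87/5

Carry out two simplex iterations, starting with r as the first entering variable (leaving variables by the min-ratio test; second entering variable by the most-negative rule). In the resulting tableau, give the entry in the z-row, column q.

Ratio test on column r — row 1: (29/5)/(3/5) = 29/3; row 2: (33/5)/(6/5) = 11/2; row 3: (121/5)/(12/5) = 121/12. Minimum is 11/2 at row 2 (s_2 leaves); pivot element 6/5.
Divide row 2 by 6/5; eliminate column r from the other rows.
Second iteration: most negative z-row entry is -20/3 in column t, so t enters.
Ratio test on column t — row 1: (5/2)/2 = 5/4; row 2: entry -5/3 ≤ 0; row 3: 11/5 = 11/5. Minimum is 5/4 at row 1 (q leaves); pivot element 2.
Divide row 1 by 2; eliminate column t from the other rows.
After both pivots, the entry at the z-row, column q is 10/3.

10/3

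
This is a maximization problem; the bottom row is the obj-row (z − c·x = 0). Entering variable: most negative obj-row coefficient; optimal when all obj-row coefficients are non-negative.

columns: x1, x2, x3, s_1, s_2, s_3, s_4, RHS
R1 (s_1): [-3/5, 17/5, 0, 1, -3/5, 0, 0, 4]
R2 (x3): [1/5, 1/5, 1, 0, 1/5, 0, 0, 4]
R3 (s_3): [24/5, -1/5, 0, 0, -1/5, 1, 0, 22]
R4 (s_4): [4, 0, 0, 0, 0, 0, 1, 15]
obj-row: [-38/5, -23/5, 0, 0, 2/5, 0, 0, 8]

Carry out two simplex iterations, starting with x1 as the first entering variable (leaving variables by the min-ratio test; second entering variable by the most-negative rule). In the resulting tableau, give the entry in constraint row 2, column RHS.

49/17

Ratio test on column x1 — row 1: entry -3/5 ≤ 0; row 2: 4/(1/5) = 20; row 3: 22/(24/5) = 55/12; row 4: 15/4 = 15/4. Minimum is 15/4 at row 4 (s_4 leaves); pivot element 4.
Divide row 4 by 4; eliminate column x1 from the other rows.
Second iteration: most negative obj-row entry is -23/5 in column x2, so x2 enters.
Ratio test on column x2 — row 1: (25/4)/(17/5) = 125/68; row 2: (13/4)/(1/5) = 65/4; row 3: entry -1/5 ≤ 0; row 4: entry 0 ≤ 0. Minimum is 125/68 at row 1 (s_1 leaves); pivot element 17/5.
Divide row 1 by 17/5; eliminate column x2 from the other rows.
After both pivots, the entry at constraint row 2, column RHS is 49/17.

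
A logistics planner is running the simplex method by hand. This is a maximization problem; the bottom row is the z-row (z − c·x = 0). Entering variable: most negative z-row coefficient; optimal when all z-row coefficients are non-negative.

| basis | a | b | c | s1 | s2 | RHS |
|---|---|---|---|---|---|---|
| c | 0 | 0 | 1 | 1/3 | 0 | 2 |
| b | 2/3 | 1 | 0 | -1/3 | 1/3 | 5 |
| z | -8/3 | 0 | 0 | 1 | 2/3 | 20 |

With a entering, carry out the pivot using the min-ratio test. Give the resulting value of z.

40

Ratio test on column a — row 1: entry 0 ≤ 0; row 2: 5/(2/3) = 15/2. Minimum is 15/2 at row 2 (b leaves); pivot element 2/3.
Pivot on row 2; the z-row RHS becomes 20 − (-8/3)·(15/2) = 40.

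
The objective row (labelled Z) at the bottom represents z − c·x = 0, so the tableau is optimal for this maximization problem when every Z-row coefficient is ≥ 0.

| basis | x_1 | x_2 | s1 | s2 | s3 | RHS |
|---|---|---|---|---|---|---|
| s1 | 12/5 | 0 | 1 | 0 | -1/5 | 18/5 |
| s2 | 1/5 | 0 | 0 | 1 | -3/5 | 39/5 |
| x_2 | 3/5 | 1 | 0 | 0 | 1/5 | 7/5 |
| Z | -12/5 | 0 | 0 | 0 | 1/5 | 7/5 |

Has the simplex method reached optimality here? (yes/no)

The Z-row has a negative entry -12/5 in column x_1, so it is not optimal.

no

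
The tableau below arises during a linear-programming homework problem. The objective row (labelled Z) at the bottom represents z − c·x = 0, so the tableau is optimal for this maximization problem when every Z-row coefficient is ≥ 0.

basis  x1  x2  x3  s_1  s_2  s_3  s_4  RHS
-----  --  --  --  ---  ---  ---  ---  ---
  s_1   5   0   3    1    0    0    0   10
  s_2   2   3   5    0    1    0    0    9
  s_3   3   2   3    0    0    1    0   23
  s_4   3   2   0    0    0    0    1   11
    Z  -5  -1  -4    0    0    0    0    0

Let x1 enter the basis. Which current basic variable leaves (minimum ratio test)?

Column x1 entries and ratios — s_1: 10/5 = 2; s_2: 9/2 = 9/2; s_3: 23/3 = 23/3; s_4: 11/3 = 11/3.
Smallest ratio is 2 in the row of s_1, so s_1 leaves.

s_1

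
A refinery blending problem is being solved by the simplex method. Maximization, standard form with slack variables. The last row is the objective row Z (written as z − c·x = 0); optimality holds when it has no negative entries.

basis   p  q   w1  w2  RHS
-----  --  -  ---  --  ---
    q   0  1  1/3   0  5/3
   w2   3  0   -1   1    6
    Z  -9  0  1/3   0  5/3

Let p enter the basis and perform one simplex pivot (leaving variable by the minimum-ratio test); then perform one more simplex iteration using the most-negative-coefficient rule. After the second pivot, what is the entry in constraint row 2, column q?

Ratio test on column p — row 1: entry 0 ≤ 0; row 2: 6/3 = 2. Minimum is 2 at row 2 (w2 leaves); pivot element 3.
Divide row 2 by 3; eliminate column p from the other rows.
Second iteration: most negative Z-row entry is -8/3 in column w1, so w1 enters.
Ratio test on column w1 — row 1: (5/3)/(1/3) = 5; row 2: entry -1/3 ≤ 0. Minimum is 5 at row 1 (q leaves); pivot element 1/3.
Divide row 1 by 1/3; eliminate column w1 from the other rows.
After both pivots, the entry at constraint row 2, column q is 1.

1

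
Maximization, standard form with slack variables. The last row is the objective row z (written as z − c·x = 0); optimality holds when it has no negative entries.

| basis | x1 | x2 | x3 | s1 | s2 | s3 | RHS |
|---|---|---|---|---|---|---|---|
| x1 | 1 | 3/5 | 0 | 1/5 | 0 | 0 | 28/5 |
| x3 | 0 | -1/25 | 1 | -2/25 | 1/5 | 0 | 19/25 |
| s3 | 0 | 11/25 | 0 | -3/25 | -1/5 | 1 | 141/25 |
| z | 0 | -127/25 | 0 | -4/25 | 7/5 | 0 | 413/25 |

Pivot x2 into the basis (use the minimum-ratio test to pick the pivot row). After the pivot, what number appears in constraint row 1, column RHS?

28/3

Ratio test on column x2 — row 1: (28/5)/(3/5) = 28/3; row 2: entry -1/25 ≤ 0; row 3: (141/25)/(11/25) = 141/11. Minimum is 28/3 at row 1 (x1 leaves); pivot element 3/5.
Divide row 1 by 3/5; eliminate column x2 from the other rows.
In the new row 1, the RHS entry is the old entry divided by the pivot: (28/5)/(3/5) = 28/3.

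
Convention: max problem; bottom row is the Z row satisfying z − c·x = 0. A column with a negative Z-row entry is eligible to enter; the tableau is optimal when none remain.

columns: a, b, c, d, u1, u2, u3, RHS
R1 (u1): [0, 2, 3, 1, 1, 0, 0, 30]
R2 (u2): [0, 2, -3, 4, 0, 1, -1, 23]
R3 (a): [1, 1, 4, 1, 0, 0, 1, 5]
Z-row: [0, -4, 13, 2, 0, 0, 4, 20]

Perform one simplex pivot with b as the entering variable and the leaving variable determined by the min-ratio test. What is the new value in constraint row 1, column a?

-2

Ratio test on column b — row 1: 30/2 = 15; row 2: 23/2 = 23/2; row 3: 5/1 = 5. Minimum is 5 at row 3 (a leaves); pivot element 1.
Divide row 3 by 1; eliminate column b from the other rows.
Row 1 update in column a: 0 − 2·1 = -2.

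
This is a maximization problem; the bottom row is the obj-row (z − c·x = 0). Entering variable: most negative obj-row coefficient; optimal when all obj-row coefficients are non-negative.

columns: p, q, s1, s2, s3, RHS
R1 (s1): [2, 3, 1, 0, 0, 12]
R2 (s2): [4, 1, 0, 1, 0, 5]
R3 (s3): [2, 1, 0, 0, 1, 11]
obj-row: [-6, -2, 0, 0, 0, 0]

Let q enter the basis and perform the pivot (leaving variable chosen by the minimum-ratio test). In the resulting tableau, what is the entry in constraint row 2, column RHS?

Ratio test on column q — row 1: 12/3 = 4; row 2: 5/1 = 5; row 3: 11/1 = 11. Minimum is 4 at row 1 (s1 leaves); pivot element 3.
Divide row 1 by 3; eliminate column q from the other rows.
Row 2 update in column RHS: 5 − 1·4 = 1.

1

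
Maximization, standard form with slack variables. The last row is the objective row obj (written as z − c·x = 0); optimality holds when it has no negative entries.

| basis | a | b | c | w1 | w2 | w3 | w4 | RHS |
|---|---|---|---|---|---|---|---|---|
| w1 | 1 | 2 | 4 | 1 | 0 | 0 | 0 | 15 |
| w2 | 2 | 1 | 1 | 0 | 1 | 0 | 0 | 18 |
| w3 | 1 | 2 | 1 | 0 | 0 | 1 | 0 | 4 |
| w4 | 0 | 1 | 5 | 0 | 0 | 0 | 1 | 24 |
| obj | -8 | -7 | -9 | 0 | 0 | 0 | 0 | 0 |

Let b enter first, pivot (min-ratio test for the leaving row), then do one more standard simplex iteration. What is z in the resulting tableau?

205/6

Ratio test on column b — row 1: 15/2 = 15/2; row 2: 18/1 = 18; row 3: 4/2 = 2; row 4: 24/1 = 24. Minimum is 2 at row 3 (w3 leaves); pivot element 2.
Pivot on row 3; the obj-row RHS becomes 0 − (-7)·2 = 14.
Next entering variable (most negative obj-row entry -11/2): c.
Ratio test on column c — row 1: 11/3 = 11/3; row 2: 16/(1/2) = 32; row 3: 2/(1/2) = 4; row 4: 22/(9/2) = 44/9. Minimum is 11/3 at row 1 (w1 leaves); pivot element 3.
After the second pivot the obj-row RHS is 14 − (-11/2)·(11/3) = 205/6.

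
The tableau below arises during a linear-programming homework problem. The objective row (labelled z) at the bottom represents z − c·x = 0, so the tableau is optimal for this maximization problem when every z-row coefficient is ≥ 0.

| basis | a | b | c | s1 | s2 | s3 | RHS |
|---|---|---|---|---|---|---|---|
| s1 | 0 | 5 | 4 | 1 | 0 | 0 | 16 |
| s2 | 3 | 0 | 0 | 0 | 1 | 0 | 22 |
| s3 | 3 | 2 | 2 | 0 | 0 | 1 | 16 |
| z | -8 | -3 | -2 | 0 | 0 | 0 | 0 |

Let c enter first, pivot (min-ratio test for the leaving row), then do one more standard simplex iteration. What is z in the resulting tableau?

Ratio test on column c — row 1: 16/4 = 4; row 2: entry 0 ≤ 0; row 3: 16/2 = 8. Minimum is 4 at row 1 (s1 leaves); pivot element 4.
Pivot on row 1; the z-row RHS becomes 0 − (-2)·4 = 8.
Next entering variable (most negative z-row entry -8): a.
Ratio test on column a — row 1: entry 0 ≤ 0; row 2: 22/3 = 22/3; row 3: 8/3 = 8/3. Minimum is 8/3 at row 3 (s3 leaves); pivot element 3.
After the second pivot the z-row RHS is 8 − (-8)·(8/3) = 88/3.

88/3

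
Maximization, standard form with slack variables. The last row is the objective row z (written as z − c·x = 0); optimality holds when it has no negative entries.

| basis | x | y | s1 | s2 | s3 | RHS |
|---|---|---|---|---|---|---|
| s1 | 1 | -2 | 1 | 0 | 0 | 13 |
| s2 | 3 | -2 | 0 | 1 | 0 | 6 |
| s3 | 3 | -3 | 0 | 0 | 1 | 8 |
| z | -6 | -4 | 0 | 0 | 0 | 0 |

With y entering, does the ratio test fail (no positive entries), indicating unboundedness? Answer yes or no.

Every constraint-row entry in column y is ≤ 0, so increasing y is unbounded.

yes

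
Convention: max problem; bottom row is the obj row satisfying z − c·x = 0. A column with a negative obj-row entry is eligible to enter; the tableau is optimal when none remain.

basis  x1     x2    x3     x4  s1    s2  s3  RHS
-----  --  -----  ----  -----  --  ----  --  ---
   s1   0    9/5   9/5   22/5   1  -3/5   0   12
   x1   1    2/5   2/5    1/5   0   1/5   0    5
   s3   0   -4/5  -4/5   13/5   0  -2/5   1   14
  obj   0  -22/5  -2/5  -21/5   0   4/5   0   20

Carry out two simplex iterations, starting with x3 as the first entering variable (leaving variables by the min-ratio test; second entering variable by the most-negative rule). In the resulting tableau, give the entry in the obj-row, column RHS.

148/3

Ratio test on column x3 — row 1: 12/(9/5) = 20/3; row 2: 5/(2/5) = 25/2; row 3: entry -4/5 ≤ 0. Minimum is 20/3 at row 1 (s1 leaves); pivot element 9/5.
Divide row 1 by 9/5; eliminate column x3 from the other rows.
Second iteration: most negative obj-row entry is -4 in column x2, so x2 enters.
Ratio test on column x2 — row 1: (20/3)/1 = 20/3; row 2: entry 0 ≤ 0; row 3: entry 0 ≤ 0. Minimum is 20/3 at row 1 (x3 leaves); pivot element 1.
Divide row 1 by 1; eliminate column x2 from the other rows.
After both pivots, the entry at the obj-row, column RHS is 148/3.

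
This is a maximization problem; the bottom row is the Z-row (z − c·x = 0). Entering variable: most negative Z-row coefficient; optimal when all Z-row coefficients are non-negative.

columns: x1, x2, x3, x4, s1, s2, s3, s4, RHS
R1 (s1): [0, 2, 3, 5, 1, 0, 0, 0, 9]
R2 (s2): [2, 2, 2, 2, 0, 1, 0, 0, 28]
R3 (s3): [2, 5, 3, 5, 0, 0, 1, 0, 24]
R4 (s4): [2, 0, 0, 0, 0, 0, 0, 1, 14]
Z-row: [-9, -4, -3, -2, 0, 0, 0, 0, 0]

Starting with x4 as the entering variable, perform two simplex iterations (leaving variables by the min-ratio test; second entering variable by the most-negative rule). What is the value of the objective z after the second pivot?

Ratio test on column x4 — row 1: 9/5 = 9/5; row 2: 28/2 = 14; row 3: 24/5 = 24/5; row 4: entry 0 ≤ 0. Minimum is 9/5 at row 1 (s1 leaves); pivot element 5.
Pivot on row 1; the Z-row RHS becomes 0 − (-2)·(9/5) = 18/5.
Next entering variable (most negative Z-row entry -9): x1.
Ratio test on column x1 — row 1: entry 0 ≤ 0; row 2: (122/5)/2 = 61/5; row 3: 15/2 = 15/2; row 4: 14/2 = 7. Minimum is 7 at row 4 (s4 leaves); pivot element 2.
After the second pivot the Z-row RHS is 18/5 − (-9)·7 = 333/5.

333/5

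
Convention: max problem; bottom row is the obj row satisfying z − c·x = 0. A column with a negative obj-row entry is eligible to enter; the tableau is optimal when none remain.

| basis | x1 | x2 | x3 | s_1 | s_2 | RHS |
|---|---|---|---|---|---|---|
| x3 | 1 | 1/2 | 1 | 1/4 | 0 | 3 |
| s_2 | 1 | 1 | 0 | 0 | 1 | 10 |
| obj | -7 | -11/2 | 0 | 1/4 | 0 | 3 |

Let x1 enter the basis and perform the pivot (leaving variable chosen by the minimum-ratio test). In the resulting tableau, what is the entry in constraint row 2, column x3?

-1

Ratio test on column x1 — row 1: 3/1 = 3; row 2: 10/1 = 10. Minimum is 3 at row 1 (x3 leaves); pivot element 1.
Divide row 1 by 1; eliminate column x1 from the other rows.
Row 2 update in column x3: 0 − 1·1 = -1.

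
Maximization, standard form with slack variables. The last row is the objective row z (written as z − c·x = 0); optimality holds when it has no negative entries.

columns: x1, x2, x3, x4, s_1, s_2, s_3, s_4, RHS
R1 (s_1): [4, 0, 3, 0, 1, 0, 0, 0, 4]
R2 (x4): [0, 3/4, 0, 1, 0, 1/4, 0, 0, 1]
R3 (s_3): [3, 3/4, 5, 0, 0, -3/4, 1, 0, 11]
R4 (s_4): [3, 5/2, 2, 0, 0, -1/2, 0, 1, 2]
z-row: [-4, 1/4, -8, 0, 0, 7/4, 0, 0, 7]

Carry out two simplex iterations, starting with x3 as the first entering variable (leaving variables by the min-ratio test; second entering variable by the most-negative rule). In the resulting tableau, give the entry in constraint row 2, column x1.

1/6

Ratio test on column x3 — row 1: 4/3 = 4/3; row 2: entry 0 ≤ 0; row 3: 11/5 = 11/5; row 4: 2/2 = 1. Minimum is 1 at row 4 (s_4 leaves); pivot element 2.
Divide row 4 by 2; eliminate column x3 from the other rows.
Second iteration: most negative z-row entry is -1/4 in column s_2, so s_2 enters.
Ratio test on column s_2 — row 1: 1/(3/4) = 4/3; row 2: 1/(1/4) = 4; row 3: 6/(1/2) = 12; row 4: entry -1/4 ≤ 0. Minimum is 4/3 at row 1 (s_1 leaves); pivot element 3/4.
Divide row 1 by 3/4; eliminate column s_2 from the other rows.
After both pivots, the entry at constraint row 2, column x1 is 1/6.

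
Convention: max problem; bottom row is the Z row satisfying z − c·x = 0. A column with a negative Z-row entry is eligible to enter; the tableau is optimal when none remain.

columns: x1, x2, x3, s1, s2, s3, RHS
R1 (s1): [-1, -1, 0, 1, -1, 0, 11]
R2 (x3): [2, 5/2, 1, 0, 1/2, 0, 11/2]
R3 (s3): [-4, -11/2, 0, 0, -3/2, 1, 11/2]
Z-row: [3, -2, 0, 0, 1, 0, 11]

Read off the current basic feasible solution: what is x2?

0

x2 is not in the basis, so in the current basic feasible solution x2 = 0.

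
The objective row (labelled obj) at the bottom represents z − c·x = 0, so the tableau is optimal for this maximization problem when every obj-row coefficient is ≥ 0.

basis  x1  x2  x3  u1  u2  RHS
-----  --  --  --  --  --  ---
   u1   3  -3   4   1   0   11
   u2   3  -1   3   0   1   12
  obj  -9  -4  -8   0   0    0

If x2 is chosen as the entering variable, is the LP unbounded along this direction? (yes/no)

yes

Every constraint-row entry in column x2 is ≤ 0, so increasing x2 is unbounded.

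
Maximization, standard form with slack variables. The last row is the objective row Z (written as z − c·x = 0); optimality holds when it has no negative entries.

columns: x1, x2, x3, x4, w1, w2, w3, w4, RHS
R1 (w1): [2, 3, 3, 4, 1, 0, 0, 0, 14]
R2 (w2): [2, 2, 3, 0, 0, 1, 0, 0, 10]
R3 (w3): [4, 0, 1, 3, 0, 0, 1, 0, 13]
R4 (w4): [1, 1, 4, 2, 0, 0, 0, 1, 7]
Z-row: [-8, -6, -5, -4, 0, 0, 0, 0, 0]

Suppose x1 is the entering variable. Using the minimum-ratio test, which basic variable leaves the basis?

w3

Column x1 entries and ratios — w1: 14/2 = 7; w2: 10/2 = 5; w3: 13/4 = 13/4; w4: 7/1 = 7.
Smallest ratio is 13/4 in the row of w3, so w3 leaves.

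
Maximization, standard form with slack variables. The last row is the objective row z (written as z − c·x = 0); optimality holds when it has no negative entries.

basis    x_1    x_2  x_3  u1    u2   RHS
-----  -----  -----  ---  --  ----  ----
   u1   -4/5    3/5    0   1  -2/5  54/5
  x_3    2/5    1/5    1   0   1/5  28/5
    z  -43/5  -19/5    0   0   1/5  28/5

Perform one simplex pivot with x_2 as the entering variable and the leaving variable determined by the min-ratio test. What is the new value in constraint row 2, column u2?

Ratio test on column x_2 — row 1: (54/5)/(3/5) = 18; row 2: (28/5)/(1/5) = 28. Minimum is 18 at row 1 (u1 leaves); pivot element 3/5.
Divide row 1 by 3/5; eliminate column x_2 from the other rows.
Row 2 update in column u2: 1/5 − (1/5)·(-2/3) = 1/3.

1/3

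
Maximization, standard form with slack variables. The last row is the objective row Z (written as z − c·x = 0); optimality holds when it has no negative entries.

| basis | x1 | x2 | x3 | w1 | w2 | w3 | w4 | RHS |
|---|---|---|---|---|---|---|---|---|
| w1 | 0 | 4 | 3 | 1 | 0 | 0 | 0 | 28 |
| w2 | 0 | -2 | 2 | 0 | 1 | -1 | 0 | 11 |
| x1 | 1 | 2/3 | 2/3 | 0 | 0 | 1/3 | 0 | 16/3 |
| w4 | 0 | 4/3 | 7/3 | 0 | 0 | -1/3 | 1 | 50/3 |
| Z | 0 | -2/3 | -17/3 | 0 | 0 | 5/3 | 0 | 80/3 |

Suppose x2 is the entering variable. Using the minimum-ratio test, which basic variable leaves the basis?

Column x2 entries and ratios — w1: 28/4 = 7; w2: -2 ≤ 0, skip; x1: (16/3)/(2/3) = 8; w4: (50/3)/(4/3) = 25/2.
Smallest ratio is 7 in the row of w1, so w1 leaves.

w1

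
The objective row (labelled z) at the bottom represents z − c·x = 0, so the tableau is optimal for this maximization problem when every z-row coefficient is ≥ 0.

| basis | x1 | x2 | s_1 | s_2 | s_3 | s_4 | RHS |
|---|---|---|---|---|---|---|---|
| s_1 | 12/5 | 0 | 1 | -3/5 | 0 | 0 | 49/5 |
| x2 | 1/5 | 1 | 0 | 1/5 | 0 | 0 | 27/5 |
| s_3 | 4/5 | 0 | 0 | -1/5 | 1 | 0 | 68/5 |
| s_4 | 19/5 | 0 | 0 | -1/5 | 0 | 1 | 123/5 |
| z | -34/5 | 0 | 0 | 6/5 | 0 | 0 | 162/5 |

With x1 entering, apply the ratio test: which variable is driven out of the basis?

Column x1 entries and ratios — s_1: (49/5)/(12/5) = 49/12; x2: (27/5)/(1/5) = 27; s_3: (68/5)/(4/5) = 17; s_4: (123/5)/(19/5) = 123/19.
Smallest ratio is 49/12 in the row of s_1, so s_1 leaves.

s_1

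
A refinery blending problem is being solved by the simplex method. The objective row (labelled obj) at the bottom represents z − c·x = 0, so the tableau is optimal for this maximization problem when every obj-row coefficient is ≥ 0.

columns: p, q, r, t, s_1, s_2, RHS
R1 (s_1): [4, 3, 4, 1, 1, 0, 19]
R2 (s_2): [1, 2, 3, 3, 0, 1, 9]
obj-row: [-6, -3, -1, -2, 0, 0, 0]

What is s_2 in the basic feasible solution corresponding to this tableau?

9

s_2 is basic (row 2); its value is the RHS of that row, 9.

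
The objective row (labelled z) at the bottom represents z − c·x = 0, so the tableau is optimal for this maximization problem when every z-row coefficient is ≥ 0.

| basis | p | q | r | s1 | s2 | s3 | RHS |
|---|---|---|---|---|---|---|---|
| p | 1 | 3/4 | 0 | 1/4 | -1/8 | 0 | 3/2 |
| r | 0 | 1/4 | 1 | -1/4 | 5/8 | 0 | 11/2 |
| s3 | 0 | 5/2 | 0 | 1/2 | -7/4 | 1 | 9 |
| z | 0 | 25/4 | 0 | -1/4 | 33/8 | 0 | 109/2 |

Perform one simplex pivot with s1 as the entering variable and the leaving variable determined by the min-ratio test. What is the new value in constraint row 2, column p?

1

Ratio test on column s1 — row 1: (3/2)/(1/4) = 6; row 2: entry -1/4 ≤ 0; row 3: 9/(1/2) = 18. Minimum is 6 at row 1 (p leaves); pivot element 1/4.
Divide row 1 by 1/4; eliminate column s1 from the other rows.
Row 2 update in column p: 0 − (-1/4)·4 = 1.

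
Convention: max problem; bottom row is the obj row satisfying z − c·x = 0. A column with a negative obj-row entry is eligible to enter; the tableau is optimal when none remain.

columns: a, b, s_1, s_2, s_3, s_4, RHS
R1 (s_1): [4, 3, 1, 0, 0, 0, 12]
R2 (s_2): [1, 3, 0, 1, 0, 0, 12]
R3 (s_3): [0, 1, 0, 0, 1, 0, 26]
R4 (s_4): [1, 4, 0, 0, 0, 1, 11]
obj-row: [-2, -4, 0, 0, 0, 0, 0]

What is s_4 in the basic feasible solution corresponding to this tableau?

s_4 is basic (row 4); its value is the RHS of that row, 11.

11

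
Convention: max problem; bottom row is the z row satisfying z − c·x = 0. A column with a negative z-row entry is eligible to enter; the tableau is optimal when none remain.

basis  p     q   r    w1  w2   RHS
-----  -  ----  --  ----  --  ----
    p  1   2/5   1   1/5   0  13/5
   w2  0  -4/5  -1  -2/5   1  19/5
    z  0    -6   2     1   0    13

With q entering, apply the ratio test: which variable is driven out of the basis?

Column q entries and ratios — p: (13/5)/(2/5) = 13/2; w2: -4/5 ≤ 0, skip.
Smallest ratio is 13/2 in the row of p, so p leaves.

p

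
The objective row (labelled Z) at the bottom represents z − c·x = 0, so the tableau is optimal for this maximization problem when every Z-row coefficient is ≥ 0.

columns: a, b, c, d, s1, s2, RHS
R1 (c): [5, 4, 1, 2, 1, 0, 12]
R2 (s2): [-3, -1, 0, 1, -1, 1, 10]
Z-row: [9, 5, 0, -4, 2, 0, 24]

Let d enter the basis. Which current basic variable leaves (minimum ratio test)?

Column d entries and ratios — c: 12/2 = 6; s2: 10/1 = 10.
Smallest ratio is 6 in the row of c, so c leaves.

c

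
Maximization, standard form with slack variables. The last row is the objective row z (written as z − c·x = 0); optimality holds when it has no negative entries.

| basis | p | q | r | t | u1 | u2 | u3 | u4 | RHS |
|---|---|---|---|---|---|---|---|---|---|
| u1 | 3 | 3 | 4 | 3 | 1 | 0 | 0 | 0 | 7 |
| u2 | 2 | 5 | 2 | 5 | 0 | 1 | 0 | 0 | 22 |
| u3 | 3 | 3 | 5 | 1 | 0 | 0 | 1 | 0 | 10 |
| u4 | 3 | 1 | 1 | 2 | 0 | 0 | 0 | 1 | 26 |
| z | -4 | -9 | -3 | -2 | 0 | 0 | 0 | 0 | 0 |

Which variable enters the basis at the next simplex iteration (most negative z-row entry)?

q

Negative z-row entries: p: -4, q: -9, r: -3, t: -2.
The most negative is -9 in column q, so q enters.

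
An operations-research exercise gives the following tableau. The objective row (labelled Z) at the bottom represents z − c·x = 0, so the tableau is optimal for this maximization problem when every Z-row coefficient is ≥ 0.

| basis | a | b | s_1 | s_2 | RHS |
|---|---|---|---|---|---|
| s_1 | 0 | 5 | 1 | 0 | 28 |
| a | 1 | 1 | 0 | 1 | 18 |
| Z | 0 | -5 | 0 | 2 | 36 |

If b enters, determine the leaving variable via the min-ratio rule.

s_1

Column b entries and ratios — s_1: 28/5 = 28/5; a: 18/1 = 18.
Smallest ratio is 28/5 in the row of s_1, so s_1 leaves.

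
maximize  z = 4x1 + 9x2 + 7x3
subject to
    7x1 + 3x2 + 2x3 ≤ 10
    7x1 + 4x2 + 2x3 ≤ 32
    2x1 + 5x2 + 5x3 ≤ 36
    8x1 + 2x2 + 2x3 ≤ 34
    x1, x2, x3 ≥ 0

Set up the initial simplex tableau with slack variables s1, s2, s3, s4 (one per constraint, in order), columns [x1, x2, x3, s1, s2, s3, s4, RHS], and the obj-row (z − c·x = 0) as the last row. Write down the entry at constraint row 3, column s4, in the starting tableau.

0

Slack s4 belongs to constraint 4; its column is the unit vector e_4, so the entry in row 3 is 0.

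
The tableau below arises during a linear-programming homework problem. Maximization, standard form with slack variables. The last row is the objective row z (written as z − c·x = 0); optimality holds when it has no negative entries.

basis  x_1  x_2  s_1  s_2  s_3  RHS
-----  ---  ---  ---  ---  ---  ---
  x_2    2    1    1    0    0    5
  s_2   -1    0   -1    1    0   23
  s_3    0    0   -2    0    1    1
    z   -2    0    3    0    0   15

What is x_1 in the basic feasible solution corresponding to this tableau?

x_1 is not in the basis, so in the current basic feasible solution x_1 = 0.

0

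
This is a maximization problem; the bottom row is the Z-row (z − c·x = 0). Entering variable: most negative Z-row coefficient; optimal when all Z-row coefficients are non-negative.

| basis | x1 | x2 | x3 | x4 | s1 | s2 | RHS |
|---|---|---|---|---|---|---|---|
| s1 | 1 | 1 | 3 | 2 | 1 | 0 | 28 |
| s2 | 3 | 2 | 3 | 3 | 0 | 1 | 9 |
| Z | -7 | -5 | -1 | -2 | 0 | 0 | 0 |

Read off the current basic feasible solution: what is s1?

s1 is basic (row 1); its value is the RHS of that row, 28.

28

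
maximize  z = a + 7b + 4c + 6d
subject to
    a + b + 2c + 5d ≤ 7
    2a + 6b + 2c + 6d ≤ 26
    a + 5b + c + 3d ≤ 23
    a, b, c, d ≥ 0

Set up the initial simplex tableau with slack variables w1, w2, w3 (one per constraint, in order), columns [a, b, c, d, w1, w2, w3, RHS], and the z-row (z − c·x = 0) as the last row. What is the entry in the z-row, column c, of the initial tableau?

The z-row carries the negated objective coefficients: the c entry is -4.

-4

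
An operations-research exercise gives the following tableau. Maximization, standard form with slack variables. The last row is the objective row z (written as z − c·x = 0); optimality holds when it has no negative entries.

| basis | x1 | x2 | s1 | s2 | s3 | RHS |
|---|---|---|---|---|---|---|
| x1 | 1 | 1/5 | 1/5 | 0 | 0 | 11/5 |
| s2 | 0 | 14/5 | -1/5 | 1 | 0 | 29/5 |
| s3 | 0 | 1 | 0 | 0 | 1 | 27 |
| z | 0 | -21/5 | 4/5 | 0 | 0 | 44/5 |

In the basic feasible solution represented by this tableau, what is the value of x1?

x1 is basic (row 1); its value is the RHS of that row, 11/5.

11/5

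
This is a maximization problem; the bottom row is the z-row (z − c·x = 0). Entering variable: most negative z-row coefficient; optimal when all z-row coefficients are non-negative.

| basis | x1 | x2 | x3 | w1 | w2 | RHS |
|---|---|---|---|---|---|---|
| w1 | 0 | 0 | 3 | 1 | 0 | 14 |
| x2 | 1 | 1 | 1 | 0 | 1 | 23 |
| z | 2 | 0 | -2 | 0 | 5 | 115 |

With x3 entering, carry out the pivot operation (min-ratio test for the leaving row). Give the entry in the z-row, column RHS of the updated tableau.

Ratio test on column x3 — row 1: 14/3 = 14/3; row 2: 23/1 = 23. Minimum is 14/3 at row 1 (w1 leaves); pivot element 3.
Divide row 1 by 3; eliminate column x3 from the other rows.
z-row update in column RHS: 115 − (-2)·(14/3) = 373/3.

373/3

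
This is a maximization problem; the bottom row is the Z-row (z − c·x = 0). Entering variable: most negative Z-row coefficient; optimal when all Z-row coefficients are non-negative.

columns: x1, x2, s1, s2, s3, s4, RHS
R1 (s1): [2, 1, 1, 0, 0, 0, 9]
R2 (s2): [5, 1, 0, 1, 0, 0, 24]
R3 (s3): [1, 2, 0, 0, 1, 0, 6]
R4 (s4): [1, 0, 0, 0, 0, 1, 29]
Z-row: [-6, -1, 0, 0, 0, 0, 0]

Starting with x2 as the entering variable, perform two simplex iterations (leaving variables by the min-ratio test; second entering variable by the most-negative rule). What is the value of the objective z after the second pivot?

Ratio test on column x2 — row 1: 9/1 = 9; row 2: 24/1 = 24; row 3: 6/2 = 3; row 4: entry 0 ≤ 0. Minimum is 3 at row 3 (s3 leaves); pivot element 2.
Pivot on row 3; the Z-row RHS becomes 0 − (-1)·3 = 3.
Next entering variable (most negative Z-row entry -11/2): x1.
Ratio test on column x1 — row 1: 6/(3/2) = 4; row 2: 21/(9/2) = 14/3; row 3: 3/(1/2) = 6; row 4: 29/1 = 29. Minimum is 4 at row 1 (s1 leaves); pivot element 3/2.
After the second pivot the Z-row RHS is 3 − (-11/2)·4 = 25.

25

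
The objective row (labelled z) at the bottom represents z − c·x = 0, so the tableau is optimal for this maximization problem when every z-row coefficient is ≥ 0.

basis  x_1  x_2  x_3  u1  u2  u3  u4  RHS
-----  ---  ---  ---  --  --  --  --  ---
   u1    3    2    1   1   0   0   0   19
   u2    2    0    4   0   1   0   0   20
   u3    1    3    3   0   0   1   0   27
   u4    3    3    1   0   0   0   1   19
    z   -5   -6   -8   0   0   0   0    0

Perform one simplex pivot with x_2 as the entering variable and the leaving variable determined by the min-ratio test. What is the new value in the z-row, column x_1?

1

Ratio test on column x_2 — row 1: 19/2 = 19/2; row 2: entry 0 ≤ 0; row 3: 27/3 = 9; row 4: 19/3 = 19/3. Minimum is 19/3 at row 4 (u4 leaves); pivot element 3.
Divide row 4 by 3; eliminate column x_2 from the other rows.
z-row update in column x_1: -5 − (-6)·1 = 1.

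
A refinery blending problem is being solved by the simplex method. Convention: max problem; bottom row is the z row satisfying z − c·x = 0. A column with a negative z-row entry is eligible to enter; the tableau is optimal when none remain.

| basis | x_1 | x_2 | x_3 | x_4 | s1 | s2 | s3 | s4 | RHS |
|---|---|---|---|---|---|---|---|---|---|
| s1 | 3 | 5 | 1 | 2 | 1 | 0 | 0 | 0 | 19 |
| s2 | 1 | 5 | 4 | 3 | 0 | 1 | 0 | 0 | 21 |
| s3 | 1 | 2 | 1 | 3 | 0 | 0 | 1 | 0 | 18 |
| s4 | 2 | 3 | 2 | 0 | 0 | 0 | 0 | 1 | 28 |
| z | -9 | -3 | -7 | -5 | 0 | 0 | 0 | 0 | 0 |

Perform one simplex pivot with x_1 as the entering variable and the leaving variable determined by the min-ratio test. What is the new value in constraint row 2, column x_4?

Ratio test on column x_1 — row 1: 19/3 = 19/3; row 2: 21/1 = 21; row 3: 18/1 = 18; row 4: 28/2 = 14. Minimum is 19/3 at row 1 (s1 leaves); pivot element 3.
Divide row 1 by 3; eliminate column x_1 from the other rows.
Row 2 update in column x_4: 3 − 1·(2/3) = 7/3.

7/3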